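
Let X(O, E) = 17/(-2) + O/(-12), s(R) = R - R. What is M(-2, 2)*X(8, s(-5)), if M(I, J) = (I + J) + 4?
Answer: -110/3 ≈ -36.667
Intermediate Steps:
s(R) = 0
X(O, E) = -17/2 - O/12 (X(O, E) = 17*(-½) + O*(-1/12) = -17/2 - O/12)
M(I, J) = 4 + I + J
M(-2, 2)*X(8, s(-5)) = (4 - 2 + 2)*(-17/2 - 1/12*8) = 4*(-17/2 - ⅔) = 4*(-55/6) = -110/3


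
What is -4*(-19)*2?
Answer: 152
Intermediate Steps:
-4*(-19)*2 = 76*2 = 152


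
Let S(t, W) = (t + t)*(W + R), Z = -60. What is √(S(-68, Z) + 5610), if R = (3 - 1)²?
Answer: √13226 ≈ 115.00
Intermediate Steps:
R = 4 (R = 2² = 4)
S(t, W) = 2*t*(4 + W) (S(t, W) = (t + t)*(W + 4) = (2*t)*(4 + W) = 2*t*(4 + W))
√(S(-68, Z) + 5610) = √(2*(-68)*(4 - 60) + 5610) = √(2*(-68)*(-56) + 5610) = √(7616 + 5610) = √13226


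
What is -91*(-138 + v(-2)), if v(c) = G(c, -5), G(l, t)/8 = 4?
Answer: 9646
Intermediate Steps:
G(l, t) = 32 (G(l, t) = 8*4 = 32)
v(c) = 32
-91*(-138 + v(-2)) = -91*(-138 + 32) = -91*(-106) = 9646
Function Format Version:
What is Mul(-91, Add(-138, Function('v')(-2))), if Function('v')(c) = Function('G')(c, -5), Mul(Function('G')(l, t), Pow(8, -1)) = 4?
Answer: 9646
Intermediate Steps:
Function('G')(l, t) = 32 (Function('G')(l, t) = Mul(8, 4) = 32)
Function('v')(c) = 32
Mul(-91, Add(-138, Function('v')(-2))) = Mul(-91, Add(-138, 32)) = Mul(-91, -106) = 9646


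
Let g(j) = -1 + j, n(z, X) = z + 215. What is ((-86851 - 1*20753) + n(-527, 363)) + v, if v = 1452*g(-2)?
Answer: -112272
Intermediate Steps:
n(z, X) = 215 + z
v = -4356 (v = 1452*(-1 - 2) = 1452*(-3) = -4356)
((-86851 - 1*20753) + n(-527, 363)) + v = ((-86851 - 1*20753) + (215 - 527)) - 4356 = ((-86851 - 20753) - 312) - 4356 = (-107604 - 312) - 4356 = -107916 - 4356 = -112272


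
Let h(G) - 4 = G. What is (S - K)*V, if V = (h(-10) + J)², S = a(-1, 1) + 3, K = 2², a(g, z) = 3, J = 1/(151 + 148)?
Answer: 6429698/89401 ≈ 71.920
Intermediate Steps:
h(G) = 4 + G
J = 1/299 ≈ 0.0033445
K = 4
S = 6 (S = 3 + 3 = 6)
V = 3214849/89401 (V = ((4 - 10) + 1/299)² = (-6 + 1/299)² = (-1793/299)² = 3214849/89401 ≈ 35.960)
(S - K)*V = (6 - 1*4)*(3214849/89401) = (6 - 4)*(3214849/89401) = 2*(3214849/89401) = 6429698/89401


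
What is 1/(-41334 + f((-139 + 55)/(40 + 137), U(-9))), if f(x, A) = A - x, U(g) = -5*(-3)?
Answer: -59/2437793 ≈ -2.4202e-5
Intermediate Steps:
U(g) = 15
1/(-41334 + f((-139 + 55)/(40 + 137), U(-9))) = 1/(-41334 + (15 - (-139 + 55)/(40 + 137))) = 1/(-41334 + (15 - (-84)/177)) = 1/(-41334 + (15 - 1*(-28/59))) = 1/(-41334 + (15 + 28/59)) = 1/(-41334 + 913/59) = 1/(-2437793/59) = -59/2437793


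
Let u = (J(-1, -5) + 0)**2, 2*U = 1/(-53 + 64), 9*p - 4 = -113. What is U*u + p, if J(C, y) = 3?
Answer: -2317/198 ≈ -11.702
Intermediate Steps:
p = -109/9 (p = 4/9 + (1/9)*(-113) = 4/9 - 113/9 = -109/9 ≈ -12.111)
U = 1/22 (U = 1/(2*(-53 + 64)) = (1/2)/11 = (1/2)*(1/11) = 1/22 ≈ 0.045455)
u = 9 (u = (3 + 0)**2 = 3**2 = 9)
U*u + p = (1/22)*9 - 109/9 = 9/22 - 109/9 = -2317/198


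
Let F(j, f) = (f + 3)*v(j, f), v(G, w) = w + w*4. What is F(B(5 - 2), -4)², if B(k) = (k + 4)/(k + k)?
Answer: 400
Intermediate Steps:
v(G, w) = 5*w (v(G, w) = w + 4*w = 5*w)
B(k) = (4 + k)/(2*k) (B(k) = (4 + k)/((2*k)) = (4 + k)*(1/(2*k)) = (4 + k)/(2*k))
F(j, f) = 5*f*(3 + f) (F(j, f) = (f + 3)*(5*f) = (3 + f)*(5*f) = 5*f*(3 + f))
F(B(5 - 2), -4)² = (5*(-4)*(3 - 4))² = (5*(-4)*(-1))² = 20² = 400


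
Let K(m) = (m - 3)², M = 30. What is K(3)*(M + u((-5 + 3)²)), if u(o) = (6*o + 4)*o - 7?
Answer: 0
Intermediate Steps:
u(o) = -7 + o*(4 + 6*o) (u(o) = (4 + 6*o)*o - 7 = o*(4 + 6*o) - 7 = -7 + o*(4 + 6*o))
K(m) = (-3 + m)²
K(3)*(M + u((-5 + 3)²)) = (-3 + 3)²*(30 + (-7 + 4*(-5 + 3)² + 6*((-5 + 3)²)²)) = 0²*(30 + (-7 + 4*(-2)² + 6*((-2)²)²)) = 0*(30 + (-7 + 4*4 + 6*4²)) = 0*(30 + (-7 + 16 + 6*16)) = 0*(30 + (-7 + 16 + 96)) = 0*(30 + 105) = 0*135 = 0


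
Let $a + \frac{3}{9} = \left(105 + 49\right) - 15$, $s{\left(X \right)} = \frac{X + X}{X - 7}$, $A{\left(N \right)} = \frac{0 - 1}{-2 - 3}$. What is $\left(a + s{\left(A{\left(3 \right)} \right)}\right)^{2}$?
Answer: $\frac{49970761}{2601} \approx 19212.0$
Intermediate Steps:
$A{\left(N \right)} = \frac{1}{5}$ ($A{\left(N \right)} = - \frac{1}{-5} = \left(-1\right) \left(- \frac{1}{5}\right) = \frac{1}{5}$)
$s{\left(X \right)} = \frac{2 X}{-7 + X}$ ($s{\left(X \right)} = \frac{2 X}{X - 7} = \frac{2 X}{-7 + X}$)
$a = \frac{416}{3}$ ($a = - \frac{1}{3} + \left(\left(105 + 49\right) - 15\right) = - \frac{1}{3} + \left(154 - 15\right) = - \frac{1}{3} + 139 = \frac{416}{3} \approx 138.67$)
$\left(a + s{\left(A{\left(3 \right)} \right)}\right)^{2} = \left(\frac{416}{3} + 2 \cdot \frac{1}{5} \frac{1}{-7 + \frac{1}{5}}\right)^{2} = \left(\frac{416}{3} + 2 \cdot \frac{1}{5} \frac{1}{- \frac{34}{5}}\right)^{2} = \left(\frac{416}{3} + 2 \cdot \frac{1}{5} \left(- \frac{5}{34}\right)\right)^{2} = \left(\frac{416}{3} - \frac{1}{17}\right)^{2} = \left(\frac{7069}{51}\right)^{2} = \frac{49970761}{2601}$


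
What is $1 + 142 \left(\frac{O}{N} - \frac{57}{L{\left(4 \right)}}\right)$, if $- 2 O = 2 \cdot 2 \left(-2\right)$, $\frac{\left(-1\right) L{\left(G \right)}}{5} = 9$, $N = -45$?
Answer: $\frac{7571}{45} \approx 168.24$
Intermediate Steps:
$L{\left(G \right)} = -45$ ($L{\left(G \right)} = \left(-5\right) 9 = -45$)
$O = 4$ ($O = - \frac{2 \cdot 2 \left(-2\right)}{2} = - \frac{4 \left(-2\right)}{2} = \left(- \frac{1}{2}\right) \left(-8\right) = 4$)
$1 + 142 \left(\frac{O}{N} - \frac{57}{L{\left(4 \right)}}\right) = 1 + 142 \left(\frac{4}{-45} - \frac{57}{-45}\right) = 1 + 142 \left(4 \left(- \frac{1}{45}\right) - - \frac{19}{15}\right) = 1 + 142 \left(- \frac{4}{45} + \frac{19}{15}\right) = 1 + 142 \cdot \frac{53}{45} = 1 + \frac{7526}{45} = \frac{7571}{45}$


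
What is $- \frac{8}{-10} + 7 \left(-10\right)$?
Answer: $- \frac{346}{5} \approx -69.2$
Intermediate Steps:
$- \frac{8}{-10} + 7 \left(-10\right) = \left(-8\right) \left(- \frac{1}{10}\right) - 70 = \frac{4}{5} - 70 = - \frac{346}{5}$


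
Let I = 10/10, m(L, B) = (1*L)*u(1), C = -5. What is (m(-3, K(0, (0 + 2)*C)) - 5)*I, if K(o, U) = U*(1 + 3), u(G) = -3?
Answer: 4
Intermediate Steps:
K(o, U) = 4*U (K(o, U) = U*4 = 4*U)
m(L, B) = -3*L (m(L, B) = (1*L)*(-3) = L*(-3) = -3*L)
I = 1 (I = 10*(⅒) = 1)
(m(-3, K(0, (0 + 2)*C)) - 5)*I = (-3*(-3) - 5)*1 = (9 - 5)*1 = 4*1 = 4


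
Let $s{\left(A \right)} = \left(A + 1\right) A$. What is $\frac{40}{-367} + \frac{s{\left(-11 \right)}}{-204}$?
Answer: $- \frac{24265}{37434} \approx -0.64821$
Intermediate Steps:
$s{\left(A \right)} = A \left(1 + A\right)$ ($s{\left(A \right)} = \left(1 + A\right) A = A \left(1 + A\right)$)
$\frac{40}{-367} + \frac{s{\left(-11 \right)}}{-204} = \frac{40}{-367} + \frac{\left(-11\right) \left(1 - 11\right)}{-204} = 40 \left(- \frac{1}{367}\right) + \left(-11\right) \left(-10\right) \left(- \frac{1}{204}\right) = - \frac{40}{367} + 110 \left(- \frac{1}{204}\right) = - \frac{40}{367} - \frac{55}{102} = - \frac{24265}{37434}$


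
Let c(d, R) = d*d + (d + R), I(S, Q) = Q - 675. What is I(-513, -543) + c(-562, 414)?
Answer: 314478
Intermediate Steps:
I(S, Q) = -675 + Q
c(d, R) = R + d + d**2 (c(d, R) = d**2 + (R + d) = R + d + d**2)
I(-513, -543) + c(-562, 414) = (-675 - 543) + (414 - 562 + (-562)**2) = -1218 + (414 - 562 + 315844) = -1218 + 315696 = 314478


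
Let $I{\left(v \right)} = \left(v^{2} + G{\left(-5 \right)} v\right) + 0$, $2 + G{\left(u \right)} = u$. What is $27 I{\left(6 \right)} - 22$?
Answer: $-184$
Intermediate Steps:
$G{\left(u \right)} = -2 + u$
$I{\left(v \right)} = v^{2} - 7 v$ ($I{\left(v \right)} = \left(v^{2} + \left(-2 - 5\right) v\right) + 0 = \left(v^{2} - 7 v\right) + 0 = v^{2} - 7 v$)
$27 I{\left(6 \right)} - 22 = 27 \cdot 6 \left(-7 + 6\right) - 22 = 27 \cdot 6 \left(-1\right) - 22 = 27 \left(-6\right) - 22 = -162 - 22 = -184$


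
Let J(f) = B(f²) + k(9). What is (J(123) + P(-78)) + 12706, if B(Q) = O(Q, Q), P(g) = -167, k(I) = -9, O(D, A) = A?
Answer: 27659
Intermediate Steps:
B(Q) = Q
J(f) = -9 + f² (J(f) = f² - 9 = -9 + f²)
(J(123) + P(-78)) + 12706 = ((-9 + 123²) - 167) + 12706 = ((-9 + 15129) - 167) + 12706 = (15120 - 167) + 12706 = 14953 + 12706 = 27659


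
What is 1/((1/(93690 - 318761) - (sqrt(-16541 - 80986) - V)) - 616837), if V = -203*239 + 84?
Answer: -33700552480351141/22419971489173790840848 + 50656955041*I*sqrt(97527)/22419971489173790840848 ≈ -1.5031e-6 + 7.0561e-10*I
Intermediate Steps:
V = -48433 (V = -48517 + 84 = -48433)
1/((1/(93690 - 318761) - (sqrt(-16541 - 80986) - V)) - 616837) = 1/((1/(93690 - 318761) - (sqrt(-16541 - 80986) - 1*(-48433))) - 616837) = 1/((1/(-225071) - (sqrt(-97527) + 48433)) - 616837) = 1/((-1/225071 - (I*sqrt(97527) + 48433)) - 616837) = 1/((-1/225071 - (48433 + I*sqrt(97527))) - 616837) = 1/((-1/225071 + (-48433 - I*sqrt(97527))) - 616837) = 1/((-10900863744/225071 - I*sqrt(97527)) - 616837) = 1/(-149732984171/225071 - I*sqrt(97527))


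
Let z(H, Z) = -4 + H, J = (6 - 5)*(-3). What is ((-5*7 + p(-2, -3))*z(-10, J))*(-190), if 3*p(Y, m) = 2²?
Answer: -268660/3 ≈ -89553.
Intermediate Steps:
J = -3 (J = 1*(-3) = -3)
p(Y, m) = 4/3 (p(Y, m) = (⅓)*2² = (⅓)*4 = 4/3)
((-5*7 + p(-2, -3))*z(-10, J))*(-190) = ((-5*7 + 4/3)*(-4 - 10))*(-190) = ((-35 + 4/3)*(-14))*(-190) = -101/3*(-14)*(-190) = (1414/3)*(-190) = -268660/3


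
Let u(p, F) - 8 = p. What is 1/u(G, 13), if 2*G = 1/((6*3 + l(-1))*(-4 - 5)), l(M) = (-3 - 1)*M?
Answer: 396/3167 ≈ 0.12504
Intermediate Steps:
l(M) = -4*M
G = -1/396 (G = 1/(2*(((6*3 - 4*(-1))*(-4 - 5)))) = 1/(2*(((18 + 4)*(-9)))) = 1/(2*((22*(-9)))) = (½)/(-198) = (½)*(-1/198) = -1/396 ≈ -0.0025253)
u(p, F) = 8 + p
1/u(G, 13) = 1/(8 - 1/396) = 1/(3167/396) = 396/3167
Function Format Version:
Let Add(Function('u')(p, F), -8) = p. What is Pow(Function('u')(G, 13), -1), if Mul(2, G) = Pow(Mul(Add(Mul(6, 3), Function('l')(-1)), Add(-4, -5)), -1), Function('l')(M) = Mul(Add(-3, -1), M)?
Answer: Rational(396, 3167) ≈ 0.12504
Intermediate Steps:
Function('l')(M) = Mul(-4, M)
G = Rational(-1, 396) (G = Mul(Rational(1, 2), Pow(Mul(Add(Mul(6, 3), Mul(-4, -1)), Add(-4, -5)), -1)) = Mul(Rational(1, 2), Pow(Mul(Add(18, 4), -9), -1)) = Mul(Rational(1, 2), Pow(Mul(22, -9), -1)) = Mul(Rational(1, 2), Pow(-198, -1)) = Mul(Rational(1, 2), Rational(-1, 198)) = Rational(-1, 396) ≈ -0.0025253)
Function('u')(p, F) = Add(8, p)
Pow(Function('u')(G, 13), -1) = Pow(Add(8, Rational(-1, 396)), -1) = Pow(Rational(3167, 396), -1) = Rational(396, 3167)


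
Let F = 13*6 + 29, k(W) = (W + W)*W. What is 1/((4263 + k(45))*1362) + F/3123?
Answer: 14956665/436537798 ≈ 0.034262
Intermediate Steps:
k(W) = 2*W**2 (k(W) = (2*W)*W = 2*W**2)
F = 107 (F = 78 + 29 = 107)
1/((4263 + k(45))*1362) + F/3123 = 1/((4263 + 2*45**2)*1362) + 107/3123 = (1/1362)/(4263 + 2*2025) + 107*(1/3123) = (1/1362)/(4263 + 4050) + 107/3123 = (1/1362)/8313 + 107/3123 = (1/8313)*(1/1362) + 107/3123 = 1/11322306 + 107/3123 = 14956665/436537798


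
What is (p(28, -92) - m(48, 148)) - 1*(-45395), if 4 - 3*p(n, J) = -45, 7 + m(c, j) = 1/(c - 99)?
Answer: 772112/17 ≈ 45418.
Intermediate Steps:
m(c, j) = -7 + 1/(-99 + c) (m(c, j) = -7 + 1/(c - 99) = -7 + 1/(-99 + c))
p(n, J) = 49/3 (p(n, J) = 4/3 - ⅓*(-45) = 4/3 + 15 = 49/3)
(p(28, -92) - m(48, 148)) - 1*(-45395) = (49/3 - (694 - 7*48)/(-99 + 48)) - 1*(-45395) = (49/3 - (694 - 336)/(-51)) + 45395 = (49/3 - (-1)*358/51) + 45395 = (49/3 - 1*(-358/51)) + 45395 = (49/3 + 358/51) + 45395 = 397/17 + 45395 = 772112/17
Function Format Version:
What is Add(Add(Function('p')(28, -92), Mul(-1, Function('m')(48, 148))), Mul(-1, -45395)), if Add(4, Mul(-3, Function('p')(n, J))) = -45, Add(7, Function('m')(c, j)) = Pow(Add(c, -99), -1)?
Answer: Rational(772112, 17) ≈ 45418.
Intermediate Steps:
Function('m')(c, j) = Add(-7, Pow(Add(-99, c), -1)) (Function('m')(c, j) = Add(-7, Pow(Add(c, -99), -1)) = Add(-7, Pow(Add(-99, c), -1)))
Function('p')(n, J) = Rational(49, 3) (Function('p')(n, J) = Add(Rational(4, 3), Mul(Rational(-1, 3), -45)) = Add(Rational(4, 3), 15) = Rational(49, 3))
Add(Add(Function('p')(28, -92), Mul(-1, Function('m')(48, 148))), Mul(-1, -45395)) = Add(Add(Rational(49, 3), Mul(-1, Mul(Pow(Add(-99, 48), -1), Add(694, Mul(-7, 48))))), Mul(-1, -45395)) = Add(Add(Rational(49, 3), Mul(-1, Mul(Pow(-51, -1), Add(694, -336)))), 45395) = Add(Add(Rational(49, 3), Mul(-1, Mul(Rational(-1, 51), 358))), 45395) = Add(Add(Rational(49, 3), Mul(-1, Rational(-358, 51))), 45395) = Add(Add(Rational(49, 3), Rational(358, 51)), 45395) = Add(Rational(397, 17), 45395) = Rational(772112, 17)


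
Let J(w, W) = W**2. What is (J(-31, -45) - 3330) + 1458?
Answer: 153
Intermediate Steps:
(J(-31, -45) - 3330) + 1458 = ((-45)**2 - 3330) + 1458 = (2025 - 3330) + 1458 = -1305 + 1458 = 153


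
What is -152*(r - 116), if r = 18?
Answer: 14896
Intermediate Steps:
-152*(r - 116) = -152*(18 - 116) = -152*(-98) = 14896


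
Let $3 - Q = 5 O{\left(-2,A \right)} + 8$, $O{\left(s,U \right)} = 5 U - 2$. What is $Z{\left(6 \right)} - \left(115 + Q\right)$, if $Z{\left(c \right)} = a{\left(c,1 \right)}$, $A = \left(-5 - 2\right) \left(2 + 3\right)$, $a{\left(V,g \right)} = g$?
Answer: $-994$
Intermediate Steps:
$A = -35$ ($A = \left(-7\right) 5 = -35$)
$O{\left(s,U \right)} = -2 + 5 U$
$Z{\left(c \right)} = 1$
$Q = 880$ ($Q = 3 - \left(5 \left(-2 + 5 \left(-35\right)\right) + 8\right) = 3 - \left(5 \left(-2 - 175\right) + 8\right) = 3 - \left(5 \left(-177\right) + 8\right) = 3 - \left(-885 + 8\right) = 3 - -877 = 3 + 877 = 880$)
$Z{\left(6 \right)} - \left(115 + Q\right) = 1 - \left(115 + 880\right) = 1 - 995 = -994$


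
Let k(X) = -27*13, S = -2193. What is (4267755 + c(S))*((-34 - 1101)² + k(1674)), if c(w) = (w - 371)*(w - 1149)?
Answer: 16531978766982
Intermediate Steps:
k(X) = -351
c(w) = (-1149 + w)*(-371 + w) (c(w) = (-371 + w)*(-1149 + w) = (-1149 + w)*(-371 + w))
(4267755 + c(S))*((-34 - 1101)² + k(1674)) = (4267755 + (426279 + (-2193)² - 1520*(-2193)))*((-34 - 1101)² - 351) = (4267755 + (426279 + 4809249 + 3333360))*((-1135)² - 351) = (4267755 + 8568888)*(1288225 - 351) = 12836643*1287874 = 16531978766982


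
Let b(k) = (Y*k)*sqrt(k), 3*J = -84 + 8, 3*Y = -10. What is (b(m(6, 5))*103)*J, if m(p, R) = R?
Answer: 391400*sqrt(5)/9 ≈ 97244.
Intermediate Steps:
Y = -10/3 (Y = (1/3)*(-10) = -10/3 ≈ -3.3333)
J = -76/3 (J = (-84 + 8)/3 = (1/3)*(-76) = -76/3 ≈ -25.333)
b(k) = -10*k**(3/2)/3 (b(k) = (-10*k/3)*sqrt(k) = -10*k**(3/2)/3)
(b(m(6, 5))*103)*J = (-50*sqrt(5)/3*103)*(-76/3) = -5150*sqrt(5)/3*(-76/3) = 391400*sqrt(5)/9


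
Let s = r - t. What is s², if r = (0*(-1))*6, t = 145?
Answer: 21025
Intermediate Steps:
r = 0 (r = 0*6 = 0)
s = -145 (s = 0 - 1*145 = 0 - 145 = -145)
s² = (-145)² = 21025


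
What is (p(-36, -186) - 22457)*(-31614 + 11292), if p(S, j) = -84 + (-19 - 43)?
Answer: 459338166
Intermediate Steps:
p(S, j) = -146 (p(S, j) = -84 - 62 = -146)
(p(-36, -186) - 22457)*(-31614 + 11292) = (-146 - 22457)*(-31614 + 11292) = -22603*(-20322) = 459338166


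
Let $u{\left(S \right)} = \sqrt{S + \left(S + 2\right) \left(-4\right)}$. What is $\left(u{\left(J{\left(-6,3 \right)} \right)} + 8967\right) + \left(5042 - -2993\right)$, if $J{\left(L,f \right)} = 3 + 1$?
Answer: $17002 + 2 i \sqrt{5} \approx 17002.0 + 4.4721 i$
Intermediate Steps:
$J{\left(L,f \right)} = 4$
$u{\left(S \right)} = \sqrt{-8 - 3 S}$ ($u{\left(S \right)} = \sqrt{S + \left(2 + S\right) \left(-4\right)} = \sqrt{S - \left(8 + 4 S\right)} = \sqrt{-8 - 3 S}$)
$\left(u{\left(J{\left(-6,3 \right)} \right)} + 8967\right) + \left(5042 - -2993\right) = \left(\sqrt{-8 - 12} + 8967\right) + \left(5042 - -2993\right) = \left(\sqrt{-8 - 12} + 8967\right) + \left(5042 + 2993\right) = \left(\sqrt{-20} + 8967\right) + 8035 = \left(2 i \sqrt{5} + 8967\right) + 8035 = \left(8967 + 2 i \sqrt{5}\right) + 8035 = 17002 + 2 i \sqrt{5}$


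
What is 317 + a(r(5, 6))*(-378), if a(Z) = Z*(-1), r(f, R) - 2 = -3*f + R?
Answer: -2329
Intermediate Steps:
r(f, R) = 2 + R - 3*f (r(f, R) = 2 + (-3*f + R) = 2 + (R - 3*f) = 2 + R - 3*f)
a(Z) = -Z
317 + a(r(5, 6))*(-378) = 317 - (2 + 6 - 3*5)*(-378) = 317 - (2 + 6 - 15)*(-378) = 317 - 1*(-7)*(-378) = 317 + 7*(-378) = 317 - 2646 = -2329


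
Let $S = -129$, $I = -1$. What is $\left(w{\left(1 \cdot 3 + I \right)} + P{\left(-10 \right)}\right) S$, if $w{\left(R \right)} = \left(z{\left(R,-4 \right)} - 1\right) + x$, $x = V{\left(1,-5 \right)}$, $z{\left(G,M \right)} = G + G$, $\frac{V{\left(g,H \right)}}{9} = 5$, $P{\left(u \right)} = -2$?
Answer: $-5934$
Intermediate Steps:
$V{\left(g,H \right)} = 45$ ($V{\left(g,H \right)} = 9 \cdot 5 = 45$)
$z{\left(G,M \right)} = 2 G$
$x = 45$
$w{\left(R \right)} = 44 + 2 R$ ($w{\left(R \right)} = \left(2 R - 1\right) + 45 = \left(-1 + 2 R\right) + 45 = 44 + 2 R$)
$\left(w{\left(1 \cdot 3 + I \right)} + P{\left(-10 \right)}\right) S = \left(\left(44 + 2 \left(1 \cdot 3 - 1\right)\right) - 2\right) \left(-129\right) = \left(\left(44 + 2 \left(3 - 1\right)\right) - 2\right) \left(-129\right) = \left(\left(44 + 2 \cdot 2\right) - 2\right) \left(-129\right) = \left(\left(44 + 4\right) - 2\right) \left(-129\right) = \left(48 - 2\right) \left(-129\right) = 46 \left(-129\right) = -5934$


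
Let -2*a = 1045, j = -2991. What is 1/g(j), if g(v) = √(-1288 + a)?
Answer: -I*√7242/3621 ≈ -0.023502*I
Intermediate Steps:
a = -1045/2 (a = -½*1045 = -1045/2 ≈ -522.50)
g(v) = I*√7242/2 (g(v) = √(-1288 - 1045/2) = √(-3621/2) = I*√7242/2)
1/g(j) = 1/(I*√7242/2) = -I*√7242/3621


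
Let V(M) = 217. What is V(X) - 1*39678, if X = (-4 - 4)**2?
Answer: -39461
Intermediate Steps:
X = 64 (X = (-8)**2 = 64)
V(X) - 1*39678 = 217 - 1*39678 = 217 - 39678 = -39461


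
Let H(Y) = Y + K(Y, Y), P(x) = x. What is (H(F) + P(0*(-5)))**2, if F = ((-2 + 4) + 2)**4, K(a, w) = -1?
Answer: 65025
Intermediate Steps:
F = 256 (F = (2 + 2)**4 = 4**4 = 256)
H(Y) = -1 + Y (H(Y) = Y - 1 = -1 + Y)
(H(F) + P(0*(-5)))**2 = ((-1 + 256) + 0*(-5))**2 = (255 + 0)**2 = 255**2 = 65025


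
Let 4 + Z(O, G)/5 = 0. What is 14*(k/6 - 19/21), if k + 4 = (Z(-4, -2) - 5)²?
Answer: 4309/3 ≈ 1436.3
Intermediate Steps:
Z(O, G) = -20 (Z(O, G) = -20 + 5*0 = -20 + 0 = -20)
k = 621 (k = -4 + (-20 - 5)² = -4 + (-25)² = -4 + 625 = 621)
14*(k/6 - 19/21) = 14*(621/6 - 19/21) = 14*(621*(⅙) - 19*1/21) = 14*(207/2 - 19/21) = 14*(4309/42) = 4309/3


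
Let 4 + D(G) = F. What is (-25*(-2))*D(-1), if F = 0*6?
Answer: -200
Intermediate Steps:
F = 0
D(G) = -4 (D(G) = -4 + 0 = -4)
(-25*(-2))*D(-1) = -25*(-2)*(-4) = 50*(-4) = -200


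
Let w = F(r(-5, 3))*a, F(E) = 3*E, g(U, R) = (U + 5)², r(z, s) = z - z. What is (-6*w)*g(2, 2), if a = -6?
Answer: 0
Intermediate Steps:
r(z, s) = 0
g(U, R) = (5 + U)²
w = 0 (w = (3*0)*(-6) = 0*(-6) = 0)
(-6*w)*g(2, 2) = (-6*0)*(5 + 2)² = 0*7² = 0*49 = 0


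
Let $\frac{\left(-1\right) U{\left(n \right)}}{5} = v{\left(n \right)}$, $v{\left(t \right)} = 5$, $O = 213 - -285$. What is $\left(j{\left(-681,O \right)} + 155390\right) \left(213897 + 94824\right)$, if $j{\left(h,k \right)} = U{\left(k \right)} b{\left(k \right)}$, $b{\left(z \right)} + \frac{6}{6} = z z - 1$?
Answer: $-1866113479860$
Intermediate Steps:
$O = 498$ ($O = 213 + 285 = 498$)
$U{\left(n \right)} = -25$ ($U{\left(n \right)} = \left(-5\right) 5 = -25$)
$b{\left(z \right)} = -2 + z^{2}$ ($b{\left(z \right)} = -1 + \left(z z - 1\right) = -1 + \left(z^{2} - 1\right) = -1 + \left(-1 + z^{2}\right) = -2 + z^{2}$)
$j{\left(h,k \right)} = 50 - 25 k^{2}$ ($j{\left(h,k \right)} = - 25 \left(-2 + k^{2}\right) = 50 - 25 k^{2}$)
$\left(j{\left(-681,O \right)} + 155390\right) \left(213897 + 94824\right) = \left(\left(50 - 25 \cdot 498^{2}\right) + 155390\right) \left(213897 + 94824\right) = \left(\left(50 - 6200100\right) + 155390\right) 308721 = \left(-6200050 + 155390\right) 308721 = \left(-6044660\right) 308721 = -1866113479860$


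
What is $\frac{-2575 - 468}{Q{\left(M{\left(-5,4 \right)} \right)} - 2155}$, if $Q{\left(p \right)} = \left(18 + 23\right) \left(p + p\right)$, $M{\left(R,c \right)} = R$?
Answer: $\frac{3043}{2565} \approx 1.1864$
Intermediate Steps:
$Q{\left(p \right)} = 82 p$ ($Q{\left(p \right)} = 41 \cdot 2 p = 82 p$)
$\frac{-2575 - 468}{Q{\left(M{\left(-5,4 \right)} \right)} - 2155} = \frac{-2575 - 468}{82 \left(-5\right) - 2155} = - \frac{3043}{-410 - 2155} = - \frac{3043}{-2565} = \left(-3043\right) \left(- \frac{1}{2565}\right) = \frac{3043}{2565}$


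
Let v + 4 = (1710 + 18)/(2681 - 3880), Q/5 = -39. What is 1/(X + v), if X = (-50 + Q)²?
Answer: 1199/71963451 ≈ 1.6661e-5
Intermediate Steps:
Q = -195 (Q = 5*(-39) = -195)
v = -6524/1199 (v = -4 + (1710 + 18)/(2681 - 3880) = -4 + 1728/(-1199) = -4 + 1728*(-1/1199) = -4 - 1728/1199 = -6524/1199 ≈ -5.4412)
X = 60025 (X = (-50 - 195)² = (-245)² = 60025)
1/(X + v) = 1/(60025 - 6524/1199) = 1/(71963451/1199) = 1199/71963451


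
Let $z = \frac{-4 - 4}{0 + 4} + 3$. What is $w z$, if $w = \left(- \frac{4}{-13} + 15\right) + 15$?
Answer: $\frac{394}{13} \approx 30.308$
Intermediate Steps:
$z = 1$ ($z = - \frac{8}{4} + 3 = \left(-8\right) \frac{1}{4} + 3 = -2 + 3 = 1$)
$w = \frac{394}{13}$ ($w = \left(\left(-4\right) \left(- \frac{1}{13}\right) + 15\right) + 15 = \left(\frac{4}{13} + 15\right) + 15 = \frac{199}{13} + 15 = \frac{394}{13} \approx 30.308$)
$w z = \frac{394}{13} \cdot 1 = \frac{394}{13}$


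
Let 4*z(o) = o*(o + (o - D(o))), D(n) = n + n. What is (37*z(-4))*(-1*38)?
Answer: 0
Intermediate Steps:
D(n) = 2*n
z(o) = 0 (z(o) = (o*(o + (o - 2*o)))/4 = (o*(o - o))/4 = (o*0)/4 = (¼)*0 = 0)
(37*z(-4))*(-1*38) = (37*0)*(-1*38) = 0*(-38) = 0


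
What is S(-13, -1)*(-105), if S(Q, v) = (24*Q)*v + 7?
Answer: -33495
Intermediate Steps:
S(Q, v) = 7 + 24*Q*v (S(Q, v) = 24*Q*v + 7 = 7 + 24*Q*v)
S(-13, -1)*(-105) = (7 + 24*(-13)*(-1))*(-105) = (7 + 312)*(-105) = 319*(-105) = -33495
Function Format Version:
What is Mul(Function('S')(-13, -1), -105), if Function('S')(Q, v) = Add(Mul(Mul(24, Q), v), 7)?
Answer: -33495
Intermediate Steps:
Function('S')(Q, v) = Add(7, Mul(24, Q, v)) (Function('S')(Q, v) = Add(Mul(24, Q, v), 7) = Add(7, Mul(24, Q, v)))
Mul(Function('S')(-13, -1), -105) = Mul(Add(7, Mul(24, -13, -1)), -105) = Mul(Add(7, 312), -105) = Mul(319, -105) = -33495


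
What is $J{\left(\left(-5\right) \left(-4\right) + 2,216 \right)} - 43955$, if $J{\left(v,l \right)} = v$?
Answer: $-43933$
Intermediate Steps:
$J{\left(\left(-5\right) \left(-4\right) + 2,216 \right)} - 43955 = \left(\left(-5\right) \left(-4\right) + 2\right) - 43955 = \left(20 + 2\right) - 43955 = 22 - 43955 = -43933$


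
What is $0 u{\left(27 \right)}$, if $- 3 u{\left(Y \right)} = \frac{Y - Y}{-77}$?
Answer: $0$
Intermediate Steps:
$u{\left(Y \right)} = 0$ ($u{\left(Y \right)} = - \frac{\left(Y - Y\right) \frac{1}{-77}}{3} = - \frac{0 \left(- \frac{1}{77}\right)}{3} = \left(- \frac{1}{3}\right) 0 = 0$)
$0 u{\left(27 \right)} = 0 \cdot 0 = 0$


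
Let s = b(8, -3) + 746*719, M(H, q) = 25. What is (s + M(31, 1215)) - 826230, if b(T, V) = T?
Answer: -289823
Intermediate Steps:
s = 536382 (s = 8 + 746*719 = 8 + 536374 = 536382)
(s + M(31, 1215)) - 826230 = (536382 + 25) - 826230 = 536407 - 826230 = -289823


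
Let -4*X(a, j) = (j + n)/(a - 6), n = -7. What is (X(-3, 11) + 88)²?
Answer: 628849/81 ≈ 7763.6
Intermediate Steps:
X(a, j) = -(-7 + j)/(4*(-6 + a)) (X(a, j) = -(j - 7)/(4*(a - 6)) = -(-7 + j)/(4*(-6 + a)))
(X(-3, 11) + 88)² = ((7 - 1*11)/(4*(-6 - 3)) + 88)² = ((¼)*(7 - 11)/(-9) + 88)² = ((¼)*(-⅑)*(-4) + 88)² = (⅑ + 88)² = (793/9)² = 628849/81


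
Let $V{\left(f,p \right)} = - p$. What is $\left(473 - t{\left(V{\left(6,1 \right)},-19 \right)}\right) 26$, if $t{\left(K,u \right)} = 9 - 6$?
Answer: $12220$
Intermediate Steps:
$t{\left(K,u \right)} = 3$ ($t{\left(K,u \right)} = 9 - 6 = 3$)
$\left(473 - t{\left(V{\left(6,1 \right)},-19 \right)}\right) 26 = \left(473 - 3\right) 26 = 470 \cdot 26 = 12220$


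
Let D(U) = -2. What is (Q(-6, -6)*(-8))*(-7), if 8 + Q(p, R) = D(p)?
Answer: -560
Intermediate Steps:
Q(p, R) = -10 (Q(p, R) = -8 - 2 = -10)
(Q(-6, -6)*(-8))*(-7) = -10*(-8)*(-7) = 80*(-7) = -560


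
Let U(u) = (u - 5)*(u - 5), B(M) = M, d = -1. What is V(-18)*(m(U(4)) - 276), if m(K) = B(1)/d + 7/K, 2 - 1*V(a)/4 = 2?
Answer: 0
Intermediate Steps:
V(a) = 0 (V(a) = 8 - 4*2 = 8 - 8 = 0)
U(u) = (-5 + u)**2 (U(u) = (-5 + u)*(-5 + u) = (-5 + u)**2)
m(K) = -1 + 7/K (m(K) = 1/(-1) + 7/K = 1*(-1) + 7/K = -1 + 7/K)
V(-18)*(m(U(4)) - 276) = 0*((7 - (-5 + 4)**2)/((-5 + 4)**2) - 276) = 0*((7 - 1*(-1)**2)/((-1)**2) - 276) = 0*((7 - 1*1)/1 - 276) = 0*(1*(7 - 1) - 276) = 0*(1*6 - 276) = 0*(6 - 276) = 0*(-270) = 0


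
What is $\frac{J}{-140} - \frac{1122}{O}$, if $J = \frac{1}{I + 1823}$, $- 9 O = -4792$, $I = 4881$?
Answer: $- \frac{1184697959}{562197440} \approx -2.1073$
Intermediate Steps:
$O = \frac{4792}{9}$ ($O = \left(- \frac{1}{9}\right) \left(-4792\right) = \frac{4792}{9} \approx 532.44$)
$J = \frac{1}{6704}$ ($J = \frac{1}{4881 + 1823} = \frac{1}{6704} \approx 0.00014916$)
$\frac{J}{-140} - \frac{1122}{O} = \frac{1}{6704 \left(-140\right)} - \frac{1122}{\frac{4792}{9}} = \frac{1}{6704} \left(- \frac{1}{140}\right) - \frac{5049}{2396} = - \frac{1}{938560} - \frac{5049}{2396} = - \frac{1184697959}{562197440}$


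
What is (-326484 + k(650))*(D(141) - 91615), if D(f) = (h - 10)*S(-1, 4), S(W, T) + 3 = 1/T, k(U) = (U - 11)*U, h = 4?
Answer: -8139992301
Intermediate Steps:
k(U) = U*(-11 + U) (k(U) = (-11 + U)*U = U*(-11 + U))
S(W, T) = -3 + 1/T
D(f) = 33/2 (D(f) = (4 - 10)*(-3 + 1/4) = -6*(-3 + ¼) = -6*(-11/4) = 33/2)
(-326484 + k(650))*(D(141) - 91615) = (-326484 + 650*(-11 + 650))*(33/2 - 91615) = (-326484 + 650*639)*(-183197/2) = (-326484 + 415350)*(-183197/2) = 88866*(-183197/2) = -8139992301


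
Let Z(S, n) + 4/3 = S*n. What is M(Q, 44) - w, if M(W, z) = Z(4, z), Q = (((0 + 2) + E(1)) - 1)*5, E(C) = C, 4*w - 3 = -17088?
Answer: 53351/12 ≈ 4445.9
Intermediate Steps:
w = -17085/4 (w = ¾ + (¼)*(-17088) = ¾ - 4272 = -17085/4 ≈ -4271.3)
Q = 10 (Q = (((0 + 2) + 1) - 1)*5 = ((2 + 1) - 1)*5 = (3 - 1)*5 = 2*5 = 10)
Z(S, n) = -4/3 + S*n
M(W, z) = -4/3 + 4*z
M(Q, 44) - w = (-4/3 + 4*44) - 1*(-17085/4) = (-4/3 + 176) + 17085/4 = 524/3 + 17085/4 = 53351/12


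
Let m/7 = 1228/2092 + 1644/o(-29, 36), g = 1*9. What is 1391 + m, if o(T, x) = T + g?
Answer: 2143539/2615 ≈ 819.71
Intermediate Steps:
g = 9
o(T, x) = 9 + T (o(T, x) = T + 9 = 9 + T)
m = -1493926/2615 (m = 7*(1228/2092 + 1644/(9 - 29)) = 7*(1228*(1/2092) + 1644/(-20)) = 7*(307/523 + 1644*(-1/20)) = 7*(307/523 - 411/5) = 7*(-213418/2615) = -1493926/2615 ≈ -571.29)
1391 + m = 1391 - 1493926/2615 = 2143539/2615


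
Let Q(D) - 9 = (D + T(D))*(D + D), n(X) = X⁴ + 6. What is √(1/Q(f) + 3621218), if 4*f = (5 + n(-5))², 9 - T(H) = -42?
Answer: √168471739009546138745365963/6820813803 ≈ 1902.9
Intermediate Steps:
T(H) = 51 (T(H) = 9 - 1*(-42) = 9 + 42 = 51)
n(X) = 6 + X⁴
f = 101124 (f = (5 + (6 + (-5)⁴))²/4 = (5 + (6 + 625))²/4 = (5 + 631)²/4 = (¼)*636² = (¼)*404496 = 101124)
Q(D) = 9 + 2*D*(51 + D) (Q(D) = 9 + (D + 51)*(D + D) = 9 + (51 + D)*(2*D) = 9 + 2*D*(51 + D))
√(1/Q(f) + 3621218) = √(1/(9 + 2*101124² + 102*101124) + 3621218) = √(1/(9 + 2*10226063376 + 10314648) + 3621218) = √(1/(9 + 20452126752 + 10314648) + 3621218) = √(1/20462441409 + 3621218) = √(74098961154216163/20462441409) = √168471739009546138745365963/6820813803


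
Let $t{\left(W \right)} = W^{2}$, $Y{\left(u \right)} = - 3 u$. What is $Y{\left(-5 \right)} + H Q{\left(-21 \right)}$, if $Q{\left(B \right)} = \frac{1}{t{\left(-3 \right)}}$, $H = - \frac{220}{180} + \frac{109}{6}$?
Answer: $\frac{2735}{162} \approx 16.883$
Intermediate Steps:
$H = \frac{305}{18}$ ($H = \left(-220\right) \frac{1}{180} + 109 \cdot \frac{1}{6} = - \frac{11}{9} + \frac{109}{6} = \frac{305}{18} \approx 16.944$)
$Q{\left(B \right)} = \frac{1}{9}$ ($Q{\left(B \right)} = \frac{1}{\left(-3\right)^{2}} = \frac{1}{9}$)
$Y{\left(-5 \right)} + H Q{\left(-21 \right)} = \left(-3\right) \left(-5\right) + \frac{305}{18} \cdot \frac{1}{9} = 15 + \frac{305}{162} = \frac{2735}{162}$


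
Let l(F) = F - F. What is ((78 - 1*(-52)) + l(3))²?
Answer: 16900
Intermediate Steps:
l(F) = 0
((78 - 1*(-52)) + l(3))² = ((78 - 1*(-52)) + 0)² = ((78 + 52) + 0)² = (130 + 0)² = 130² = 16900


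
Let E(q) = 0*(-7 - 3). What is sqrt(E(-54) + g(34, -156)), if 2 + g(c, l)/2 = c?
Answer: 8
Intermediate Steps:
E(q) = 0 (E(q) = 0*(-10) = 0)
g(c, l) = -4 + 2*c
sqrt(E(-54) + g(34, -156)) = sqrt(0 + (-4 + 2*34)) = sqrt(0 + (-4 + 68)) = sqrt(0 + 64) = sqrt(64) = 8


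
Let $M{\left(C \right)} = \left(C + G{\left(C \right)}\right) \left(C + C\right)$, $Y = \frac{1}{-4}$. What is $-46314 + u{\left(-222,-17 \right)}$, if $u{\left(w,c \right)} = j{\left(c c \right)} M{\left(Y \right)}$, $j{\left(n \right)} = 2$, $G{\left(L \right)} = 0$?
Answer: $- \frac{185255}{4} \approx -46314.0$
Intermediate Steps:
$Y = - \frac{1}{4} \approx -0.25$
$M{\left(C \right)} = 2 C^{2}$ ($M{\left(C \right)} = \left(C + 0\right) \left(C + C\right) = C 2 C = 2 C^{2}$)
$u{\left(w,c \right)} = \frac{1}{4}$ ($u{\left(w,c \right)} = 2 \cdot 2 \left(- \frac{1}{4}\right)^{2} = 2 \cdot 2 \cdot \frac{1}{16} = 2 \cdot \frac{1}{8} = \frac{1}{4}$)
$-46314 + u{\left(-222,-17 \right)} = -46314 + \frac{1}{4} = - \frac{185255}{4}$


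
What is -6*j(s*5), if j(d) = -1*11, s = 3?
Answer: 66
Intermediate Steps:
j(d) = -11
-6*j(s*5) = -6*(-11) = 66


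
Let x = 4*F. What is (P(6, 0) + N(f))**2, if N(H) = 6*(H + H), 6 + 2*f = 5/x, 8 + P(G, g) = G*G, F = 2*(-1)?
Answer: 2209/16 ≈ 138.06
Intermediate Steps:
F = -2
P(G, g) = -8 + G**2 (P(G, g) = -8 + G*G = -8 + G**2)
x = -8 (x = 4*(-2) = -8)
f = -53/16 (f = -3 + (5/(-8))/2 = -3 + (5*(-1/8))/2 = -3 + (1/2)*(-5/8) = -3 - 5/16 = -53/16 ≈ -3.3125)
N(H) = 12*H (N(H) = 6*(2*H) = 12*H)
(P(6, 0) + N(f))**2 = ((-8 + 6**2) + 12*(-53/16))**2 = ((-8 + 36) - 159/4)**2 = (28 - 159/4)**2 = (-47/4)**2 = 2209/16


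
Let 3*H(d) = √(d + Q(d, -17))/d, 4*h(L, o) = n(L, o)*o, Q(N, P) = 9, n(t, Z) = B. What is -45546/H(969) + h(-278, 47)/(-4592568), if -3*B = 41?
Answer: 1927/55110816 - 22067037*√978/163 ≈ -4.2338e+6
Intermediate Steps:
B = -41/3 (B = -⅓*41 = -41/3 ≈ -13.667)
n(t, Z) = -41/3
h(L, o) = -41*o/12 (h(L, o) = (-41*o/3)/4 = -41*o/12)
H(d) = √(9 + d)/(3*d) (H(d) = (√(d + 9)/d)/3 = (√(9 + d)/d)/3 = √(9 + d)/(3*d))
-45546/H(969) + h(-278, 47)/(-4592568) = -45546*2907/√(9 + 969) - 41/12*47/(-4592568) = -45546*969*√978/326 - 1927/12*(-1/4592568) = -45546*969*√978/326 + 1927/55110816 = -22067037*√978/163 + 1927/55110816 = 1927/55110816 - 22067037*√978/163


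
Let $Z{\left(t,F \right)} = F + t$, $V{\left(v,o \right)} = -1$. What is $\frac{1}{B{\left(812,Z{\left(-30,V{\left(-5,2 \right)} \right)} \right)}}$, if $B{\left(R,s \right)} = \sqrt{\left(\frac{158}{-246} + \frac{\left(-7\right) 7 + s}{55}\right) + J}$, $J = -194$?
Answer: $- \frac{i \sqrt{358976607}}{265319} \approx - 0.071411 i$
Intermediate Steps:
$B{\left(R,s \right)} = \sqrt{- \frac{1322782}{6765} + \frac{s}{55}}$ ($B{\left(R,s \right)} = \sqrt{\left(\frac{158}{-246} + \frac{\left(-7\right) 7 + s}{55}\right) - 194} = \sqrt{\left(158 \left(- \frac{1}{246}\right) + \left(-49 + s\right) \frac{1}{55}\right) - 194} = \sqrt{\left(- \frac{79}{123} + \left(- \frac{49}{55} + \frac{s}{55}\right)\right) - 194} = \sqrt{\left(- \frac{10372}{6765} + \frac{s}{55}\right) - 194} = \sqrt{- \frac{1322782}{6765} + \frac{s}{55}}$)
$\frac{1}{B{\left(812,Z{\left(-30,V{\left(-5,2 \right)} \right)} \right)}} = \frac{1}{\frac{1}{6765} \sqrt{-8948620230 + 832095 \left(-1 - 30\right)}} = \frac{1}{\frac{1}{6765} \sqrt{-8948620230 + 832095 \left(-31\right)}} = \frac{1}{\frac{1}{6765} \sqrt{-8948620230 - 25794945}} = \frac{1}{\frac{1}{6765} \sqrt{-8974415175}} = \frac{1}{\frac{1}{6765} \cdot 5 i \sqrt{358976607}} = \frac{1}{\frac{1}{1353} i \sqrt{358976607}} = - \frac{i \sqrt{358976607}}{265319}$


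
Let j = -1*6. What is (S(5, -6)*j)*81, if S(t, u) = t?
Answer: -2430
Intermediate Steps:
j = -6
(S(5, -6)*j)*81 = (5*(-6))*81 = -30*81 = -2430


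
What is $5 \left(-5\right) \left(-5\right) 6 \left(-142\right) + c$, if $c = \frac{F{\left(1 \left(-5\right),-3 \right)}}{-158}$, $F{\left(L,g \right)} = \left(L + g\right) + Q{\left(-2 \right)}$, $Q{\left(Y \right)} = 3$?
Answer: $- \frac{16826995}{158} \approx -1.065 \cdot 10^{5}$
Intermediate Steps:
$F{\left(L,g \right)} = 3 + L + g$ ($F{\left(L,g \right)} = \left(L + g\right) + 3 = 3 + L + g$)
$c = \frac{5}{158}$ ($c = \frac{3 + 1 \left(-5\right) - 3}{-158} = \left(3 - 5 - 3\right) \left(- \frac{1}{158}\right) = \left(-5\right) \left(- \frac{1}{158}\right) = \frac{5}{158} \approx 0.031646$)
$5 \left(-5\right) \left(-5\right) 6 \left(-142\right) + c = 5 \left(-5\right) \left(-5\right) 6 \left(-142\right) + \frac{5}{158} = \left(-25\right) \left(-5\right) 6 \left(-142\right) + \frac{5}{158} = 125 \cdot 6 \left(-142\right) + \frac{5}{158} = 750 \left(-142\right) + \frac{5}{158} = -106500 + \frac{5}{158} = - \frac{16826995}{158}$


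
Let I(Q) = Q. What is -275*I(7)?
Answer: -1925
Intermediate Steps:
-275*I(7) = -275*7 = -1925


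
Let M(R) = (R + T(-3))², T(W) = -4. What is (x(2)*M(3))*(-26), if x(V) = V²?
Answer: -104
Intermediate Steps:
M(R) = (-4 + R)² (M(R) = (R - 4)² = (-4 + R)²)
(x(2)*M(3))*(-26) = (2²*(-4 + 3)²)*(-26) = (4*(-1)²)*(-26) = (4*1)*(-26) = 4*(-26) = -104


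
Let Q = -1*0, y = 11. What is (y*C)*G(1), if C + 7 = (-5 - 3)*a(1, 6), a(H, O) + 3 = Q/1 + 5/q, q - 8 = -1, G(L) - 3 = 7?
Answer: 8690/7 ≈ 1241.4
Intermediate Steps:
G(L) = 10 (G(L) = 3 + 7 = 10)
q = 7 (q = 8 - 1 = 7)
Q = 0
a(H, O) = -16/7 (a(H, O) = -3 + (0/1 + 5/7) = -3 + (0*1 + 5*(⅐)) = -3 + (0 + 5/7) = -3 + 5/7 = -16/7)
C = 79/7 (C = -7 + (-5 - 3)*(-16/7) = -7 - 8*(-16/7) = -7 + 128/7 = 79/7 ≈ 11.286)
(y*C)*G(1) = (11*(79/7))*10 = (869/7)*10 = 8690/7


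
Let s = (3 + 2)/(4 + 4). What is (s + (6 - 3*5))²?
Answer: 4489/64 ≈ 70.141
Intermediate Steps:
s = 5/8 ≈ 0.62500
(s + (6 - 3*5))² = (5/8 + (6 - 3*5))² = (5/8 + (6 - 15))² = (5/8 - 9)² = (-67/8)² = 4489/64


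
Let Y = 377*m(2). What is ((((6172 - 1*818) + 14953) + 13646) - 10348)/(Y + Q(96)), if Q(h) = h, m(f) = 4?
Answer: 23605/1604 ≈ 14.716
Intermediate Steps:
Y = 1508 (Y = 377*4 = 1508)
((((6172 - 1*818) + 14953) + 13646) - 10348)/(Y + Q(96)) = ((((6172 - 1*818) + 14953) + 13646) - 10348)/(1508 + 96) = ((((6172 - 818) + 14953) + 13646) - 10348)/1604 = (((5354 + 14953) + 13646) - 10348)*(1/1604) = ((20307 + 13646) - 10348)*(1/1604) = (33953 - 10348)*(1/1604) = 23605*(1/1604) = 23605/1604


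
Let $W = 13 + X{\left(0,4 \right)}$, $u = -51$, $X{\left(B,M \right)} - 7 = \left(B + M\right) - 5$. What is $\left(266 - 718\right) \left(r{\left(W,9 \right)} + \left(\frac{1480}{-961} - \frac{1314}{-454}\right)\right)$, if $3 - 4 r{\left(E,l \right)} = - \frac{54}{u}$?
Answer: $- \frac{3083454391}{3708499} \approx -831.46$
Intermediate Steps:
$X{\left(B,M \right)} = 2 + B + M$ ($X{\left(B,M \right)} = 7 - \left(5 - B - M\right) = 7 + \left(-5 + B + M\right) = 2 + B + M$)
$W = 19$ ($W = 13 + \left(2 + 0 + 4\right) = 13 + 6 = 19$)
$r{\left(E,l \right)} = \frac{33}{68}$ ($r{\left(E,l \right)} = \frac{3}{4} - \frac{\left(-54\right) \frac{1}{-51}}{4} = \frac{3}{4} - \frac{\left(-54\right) \left(- \frac{1}{51}\right)}{4} = \frac{3}{4} - \frac{9}{34} = \frac{33}{68}$)
$\left(266 - 718\right) \left(r{\left(W,9 \right)} + \left(\frac{1480}{-961} - \frac{1314}{-454}\right)\right) = \left(266 - 718\right) \left(\frac{33}{68} + \left(\frac{1480}{-961} - \frac{1314}{-454}\right)\right) = - 452 \left(\frac{33}{68} + \left(1480 \left(- \frac{1}{961}\right) - - \frac{657}{227}\right)\right) = - 452 \left(\frac{33}{68} + \left(- \frac{1480}{961} + \frac{657}{227}\right)\right) = - 452 \left(\frac{33}{68} + \frac{295417}{218147}\right) = \left(-452\right) \frac{27287207}{14833996} = - \frac{3083454391}{3708499}$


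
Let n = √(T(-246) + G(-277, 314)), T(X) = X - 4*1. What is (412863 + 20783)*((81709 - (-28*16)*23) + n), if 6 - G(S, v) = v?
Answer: 39901069398 + 1300938*I*√62 ≈ 3.9901e+10 + 1.0244e+7*I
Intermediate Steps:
G(S, v) = 6 - v
T(X) = -4 + X (T(X) = X - 4 = -4 + X)
n = 3*I*√62 (n = √((-4 - 246) + (6 - 1*314)) = √(-250 + (6 - 314)) = √(-250 - 308) = √(-558) = 3*I*√62 ≈ 23.622*I)
(412863 + 20783)*((81709 - (-28*16)*23) + n) = (412863 + 20783)*((81709 - (-28*16)*23) + 3*I*√62) = 433646*((81709 - (-448)*23) + 3*I*√62) = 433646*((81709 - 1*(-10304)) + 3*I*√62) = 433646*((81709 + 10304) + 3*I*√62) = 433646*(92013 + 3*I*√62) = 39901069398 + 1300938*I*√62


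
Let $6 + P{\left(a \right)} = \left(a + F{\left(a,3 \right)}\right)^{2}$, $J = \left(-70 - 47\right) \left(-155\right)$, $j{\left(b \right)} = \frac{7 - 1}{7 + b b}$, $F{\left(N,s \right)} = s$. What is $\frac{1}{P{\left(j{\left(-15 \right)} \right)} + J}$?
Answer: $\frac{13456}{244067025} \approx 5.5132 \cdot 10^{-5}$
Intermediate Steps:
$j{\left(b \right)} = \frac{6}{7 + b^{2}}$
$J = 18135$ ($J = \left(-117\right) \left(-155\right) = 18135$)
$P{\left(a \right)} = -6 + \left(3 + a\right)^{2}$ ($P{\left(a \right)} = -6 + \left(a + 3\right)^{2} = -6 + \left(3 + a\right)^{2}$)
$\frac{1}{P{\left(j{\left(-15 \right)} \right)} + J} = \frac{1}{\left(-6 + \left(3 + \frac{6}{7 + \left(-15\right)^{2}}\right)^{2}\right) + 18135} = \frac{1}{\left(-6 + \left(3 + \frac{6}{7 + 225}\right)^{2}\right) + 18135} = \frac{1}{\left(-6 + \left(3 + \frac{6}{232}\right)^{2}\right) + 18135} = \frac{1}{\left(-6 + \left(3 + 6 \cdot \frac{1}{232}\right)^{2}\right) + 18135} = \frac{1}{\left(-6 + \left(3 + \frac{3}{116}\right)^{2}\right) + 18135} = \frac{1}{\left(-6 + \left(\frac{351}{116}\right)^{2}\right) + 18135} = \frac{1}{\left(-6 + \frac{123201}{13456}\right) + 18135} = \frac{1}{\frac{42465}{13456} + 18135} = \frac{1}{\frac{244067025}{13456}} = \frac{13456}{244067025}$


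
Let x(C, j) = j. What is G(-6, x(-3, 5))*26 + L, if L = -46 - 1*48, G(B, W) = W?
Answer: 36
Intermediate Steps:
L = -94 (L = -46 - 48 = -94)
G(-6, x(-3, 5))*26 + L = 5*26 - 94 = 130 - 94 = 36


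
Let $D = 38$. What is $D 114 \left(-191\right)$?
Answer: $-827412$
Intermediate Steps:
$D 114 \left(-191\right) = 38 \cdot 114 \left(-191\right) = 4332 \left(-191\right) = -827412$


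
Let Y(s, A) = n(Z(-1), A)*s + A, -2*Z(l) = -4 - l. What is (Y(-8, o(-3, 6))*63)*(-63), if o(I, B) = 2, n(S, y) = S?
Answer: 39690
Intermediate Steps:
Z(l) = 2 + l/2 (Z(l) = -(-4 - l)/2 = 2 + l/2)
Y(s, A) = A + 3*s/2 (Y(s, A) = (2 + (½)*(-1))*s + A = (2 - ½)*s + A = 3*s/2 + A = A + 3*s/2)
(Y(-8, o(-3, 6))*63)*(-63) = ((2 + (3/2)*(-8))*63)*(-63) = ((2 - 12)*63)*(-63) = -10*63*(-63) = -630*(-63) = 39690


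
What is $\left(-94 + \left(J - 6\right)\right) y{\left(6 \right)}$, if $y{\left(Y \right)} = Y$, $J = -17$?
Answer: $-702$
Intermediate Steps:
$\left(-94 + \left(J - 6\right)\right) y{\left(6 \right)} = \left(-94 - 23\right) 6 = \left(-117\right) 6 = -702$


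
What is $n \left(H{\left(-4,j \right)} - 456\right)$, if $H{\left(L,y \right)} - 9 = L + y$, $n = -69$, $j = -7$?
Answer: $31602$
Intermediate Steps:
$H{\left(L,y \right)} = 9 + L + y$ ($H{\left(L,y \right)} = 9 + \left(L + y\right) = 9 + L + y$)
$n \left(H{\left(-4,j \right)} - 456\right) = - 69 \left(\left(9 - 4 - 7\right) - 456\right) = - 69 \left(-2 - 456\right) = \left(-69\right) \left(-458\right) = 31602$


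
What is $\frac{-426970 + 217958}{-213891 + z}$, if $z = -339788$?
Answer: $\frac{209012}{553679} \approx 0.3775$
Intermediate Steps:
$\frac{-426970 + 217958}{-213891 + z} = \frac{-426970 + 217958}{-213891 - 339788} = - \frac{209012}{-553679} = \left(-209012\right) \left(- \frac{1}{553679}\right) = \frac{209012}{553679}$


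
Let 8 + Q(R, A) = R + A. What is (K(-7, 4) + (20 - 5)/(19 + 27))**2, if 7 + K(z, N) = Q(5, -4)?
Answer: 395641/2116 ≈ 186.98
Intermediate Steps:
Q(R, A) = -8 + A + R (Q(R, A) = -8 + (R + A) = -8 + (A + R) = -8 + A + R)
K(z, N) = -14 (K(z, N) = -7 + (-8 - 4 + 5) = -7 - 7 = -14)
(K(-7, 4) + (20 - 5)/(19 + 27))**2 = (-14 + (20 - 5)/(19 + 27))**2 = (-14 + 15/46)**2 = (-629/46)**2 = 395641/2116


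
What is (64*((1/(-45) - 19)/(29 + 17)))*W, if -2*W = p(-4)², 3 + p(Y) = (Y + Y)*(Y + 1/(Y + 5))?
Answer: 671104/115 ≈ 5835.7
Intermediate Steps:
p(Y) = -3 + 2*Y*(Y + 1/(5 + Y)) (p(Y) = -3 + (Y + Y)*(Y + 1/(Y + 5)) = -3 + (2*Y)*(Y + 1/(5 + Y)) = -3 + 2*Y*(Y + 1/(5 + Y)))
W = -441/2 (W = -(-15 - 1*(-4) + 2*(-4)³ + 10*(-4)²)²/(5 - 4)²/2 = -(-15 + 4 + 2*(-64) + 10*16)²/2 = -(-15 + 4 - 128 + 160)²/2 = -(1*21)²/2 = -½*21² = -½*441 = -441/2 ≈ -220.50)
(64*((1/(-45) - 19)/(29 + 17)))*W = (64*((1/(-45) - 19)/(29 + 17)))*(-441/2) = (64*((-1/45 - 19)/46))*(-441/2) = (64*(-856/45*1/46))*(-441/2) = (64*(-428/1035))*(-441/2) = -27392/1035*(-441/2) = 671104/115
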